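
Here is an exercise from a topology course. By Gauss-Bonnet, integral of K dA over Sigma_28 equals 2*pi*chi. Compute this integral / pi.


Gauss-Bonnet: integral K dA = 2*pi*chi(M).
chi(Sigma_28) = 2 - 2*28 = -54.
(integral K dA)/pi = 2*chi = 2*(-54) = -108

-108


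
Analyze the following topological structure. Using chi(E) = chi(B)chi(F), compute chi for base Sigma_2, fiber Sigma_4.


For a fiber bundle F -> E -> B (with CW structure): chi(E) = chi(B) * chi(F).
chi(Sigma_2) = -2, chi(Sigma_4) = -6.
chi(E) = (-2) * (-6) = 12

12


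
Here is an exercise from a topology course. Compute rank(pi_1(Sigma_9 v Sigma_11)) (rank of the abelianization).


For a wedge: H_1(A v B) = H_1(A) + H_1(B).
b_1(Sigma_9) = 18, b_1(Sigma_11) = 22.
b_1 = 18 + 22 = 40

40


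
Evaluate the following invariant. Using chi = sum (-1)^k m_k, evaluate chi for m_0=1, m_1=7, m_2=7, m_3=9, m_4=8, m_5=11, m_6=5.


Morse theory: chi(M) = sum_k (-1)^k m_k where m_k = #(index-k critical points).
= (1) + (-7) + (7) + (-9) + (8) + (-11) + (5) = -6

-6


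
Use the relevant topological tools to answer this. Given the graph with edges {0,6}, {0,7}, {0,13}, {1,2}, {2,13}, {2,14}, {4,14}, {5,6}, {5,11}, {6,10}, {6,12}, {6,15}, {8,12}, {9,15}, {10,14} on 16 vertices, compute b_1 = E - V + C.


b_1 = E - V + (number of components).
E = 15, V = 16, components = 2.
b_1 = 15 - 16 + 2 = 1

1


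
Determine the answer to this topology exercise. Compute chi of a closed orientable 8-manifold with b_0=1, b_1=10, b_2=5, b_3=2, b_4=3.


By Poincare duality b_k = b_{8-k}, so full Betti numbers: b_0=1, b_1=10, b_2=5, b_3=2, b_4=3, b_5=2, b_6=5, b_7=10, b_8=1.
chi = sum (-1)^k b_k = -9

-9


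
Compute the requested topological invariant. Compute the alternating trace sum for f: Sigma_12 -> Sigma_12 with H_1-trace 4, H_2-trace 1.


L(f) = tr(f_0*) - tr(f_1*) + tr(f_2*).
= 1 - (4) + (1)
= -2

-2


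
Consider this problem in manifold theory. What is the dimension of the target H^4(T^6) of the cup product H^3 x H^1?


Cup product: H^p x H^q -> H^{p+q}; here p+q = 3+1 = 4.
rank H^k(T^n) = C(n,k).
C(6,4) = 15

15


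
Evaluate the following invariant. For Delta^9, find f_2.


Delta^9 has 9+1 vertices. A 2-face is a choice of 2+1 vertices.
f_2 = C(9+1, 2+1) = C(10,3) = 120

120


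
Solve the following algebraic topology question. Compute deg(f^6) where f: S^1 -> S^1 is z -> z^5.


deg(f) = 5. Degree is multiplicative: deg(f^6) = (deg f)^6.
deg(f^6) = (5)^6 = 15625

15625


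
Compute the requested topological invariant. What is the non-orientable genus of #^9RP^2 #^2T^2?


Since a >= 1, the sum is non-orientable; each T^2 can be replaced by RP^2 # RP^2 (since T^2#RP^2 = 3RP^2).
Total crosscaps k = 9 + 2*2 = 13.
Check via chi: chi = 9*1 + 2*0 - (9+2-1)*2 = -11 = 2 - k = -11. Consistent.

13


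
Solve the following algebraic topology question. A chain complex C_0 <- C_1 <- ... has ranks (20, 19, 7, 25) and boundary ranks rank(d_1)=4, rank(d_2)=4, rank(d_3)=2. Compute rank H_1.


rank H_k = rank(ker d_k) - rank(im d_{k+1}).
rank(ker d_1) = rank(C_1) - rank(d_1) = 19 - 4 = 15.
rank(im d_{1+1}) = 4.
rank H_1 = 15 - 4 = 11

11


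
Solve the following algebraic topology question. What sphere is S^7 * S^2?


Join of spheres: S^m * S^n = S^{m+n+1}.
dim = 7 + 2 + 1 = 10

10


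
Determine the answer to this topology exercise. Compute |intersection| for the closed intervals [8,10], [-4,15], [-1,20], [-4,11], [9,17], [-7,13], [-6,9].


Intersection = [max(a_i), min(b_i)] = [9, 9].
Length = 9 - 9 = 0

0


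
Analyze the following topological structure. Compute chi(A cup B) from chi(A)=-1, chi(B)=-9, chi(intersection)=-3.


chi(A cup B) = chi(A) + chi(B) - chi(A cap B)
= -1 + (-9) - (-3)
= -7

-7


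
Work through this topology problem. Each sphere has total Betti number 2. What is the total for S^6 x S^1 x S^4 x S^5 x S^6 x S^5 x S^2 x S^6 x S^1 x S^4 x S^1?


Total Betti number is multiplicative under products.
Each S^d (d>=1) has total Betti number 2.
There are 11 sphere factors.
Total = 2^11 = 2048

2048


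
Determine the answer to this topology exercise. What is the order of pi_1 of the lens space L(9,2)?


pi_1(L(p,q)) = Z/pZ for any q coprime to p.
|pi_1(L(9,2))| = 9

9


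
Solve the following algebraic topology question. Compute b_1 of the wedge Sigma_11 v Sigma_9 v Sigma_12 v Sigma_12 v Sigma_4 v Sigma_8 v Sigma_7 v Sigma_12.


For a wedge X v Y: reduced H_k(X v Y) = H_k(X) + H_k(Y).
Each Sigma_g contributes b_1 = 2g.
b_1 = 22 + 18 + 24 + 24 + 8 + 16 + 14 + 24 = 150

150


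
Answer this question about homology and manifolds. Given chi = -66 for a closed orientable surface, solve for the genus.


chi = 2 - 2g for closed orientable surfaces.
-66 = 2 - 2g
2g = 2 - (-66) = 68
g = 34

34


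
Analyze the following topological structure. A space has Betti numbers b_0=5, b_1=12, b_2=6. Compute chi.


chi = sum_k (-1)^k b_k.
= (5) + (-12) + (6)
= -1

-1


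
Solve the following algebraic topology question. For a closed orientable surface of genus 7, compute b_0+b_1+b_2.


For Sigma_7: b_0 = 1, b_1 = 2g = 14, b_2 = 1.
Total = 1 + 14 + 1 = 16

16


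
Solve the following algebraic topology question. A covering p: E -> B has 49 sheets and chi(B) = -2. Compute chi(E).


For a finite covering: chi(E) = (number of sheets) * chi(B).
chi(E) = 49 * (-2) = -98

-98


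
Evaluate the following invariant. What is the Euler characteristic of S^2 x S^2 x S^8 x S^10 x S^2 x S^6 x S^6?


chi is multiplicative: chi(X x Y) = chi(X) chi(Y).
Each even-dim sphere has chi = 2. There are 7 factors.
chi = 2^7 = 128

128


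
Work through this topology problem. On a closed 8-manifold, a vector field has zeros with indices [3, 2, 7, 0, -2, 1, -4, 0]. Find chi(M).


Poincare-Hopf: chi(M) = sum of indices of zeros.
chi = (3) + (2) + (7) + (0) + (-2) + (1) + (-4) + (0) = 7

7


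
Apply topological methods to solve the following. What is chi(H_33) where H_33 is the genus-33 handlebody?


A genus-g handlebody deformation retracts to a wedge of g circles.
chi(vee_g S^1) = 1 - g.
chi(H_33) = 1 - 33 = -32

-32


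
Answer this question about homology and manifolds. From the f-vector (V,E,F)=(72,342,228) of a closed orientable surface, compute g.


chi = V - E + F = 72 - 342 + 228 = -42
For orientable closed surface: chi = 2 - 2g, so g = (2 - chi)/2.
g = (2 - (-42)) / 2 = 44 / 2 = 22

22


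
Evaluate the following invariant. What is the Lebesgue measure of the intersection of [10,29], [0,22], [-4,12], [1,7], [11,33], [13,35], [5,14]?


Intersection = [max(a_i), min(b_i)] = [13, 7].
Since 13 > 7, the intersection is empty.
Length = 0

0


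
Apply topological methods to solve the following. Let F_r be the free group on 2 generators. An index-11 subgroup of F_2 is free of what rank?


Nielsen-Schreier: an index-n subgroup of F_r is free of rank 1 + n(r-1).
Equivalently: chi(cover) = n*chi(base); chi(vee_r S^1) = 1 - 2 = -1.
chi(E) = 11*(-1) = -11; rank = 1 - chi(E) = 1 - (-11) = 12.
rank = 1 + 11*(2-1) = 1 + 11 = 12

12


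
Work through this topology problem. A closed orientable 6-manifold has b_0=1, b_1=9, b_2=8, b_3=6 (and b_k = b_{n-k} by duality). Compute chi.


By Poincare duality b_k = b_{6-k}, so full Betti numbers: b_0=1, b_1=9, b_2=8, b_3=6, b_4=8, b_5=9, b_6=1.
chi = sum (-1)^k b_k = -6

-6


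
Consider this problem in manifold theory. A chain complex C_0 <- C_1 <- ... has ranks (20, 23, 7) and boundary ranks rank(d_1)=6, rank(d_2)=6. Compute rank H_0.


rank H_k = rank(ker d_k) - rank(im d_{k+1}).
rank(ker d_0) = rank(C_0) - rank(d_0) = 20 - 0 = 20.
rank(im d_{0+1}) = 6.
rank H_0 = 20 - 6 = 14

14


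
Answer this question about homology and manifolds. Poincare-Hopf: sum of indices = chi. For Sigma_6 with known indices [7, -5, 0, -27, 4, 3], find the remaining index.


Poincare-Hopf: sum of indices = chi(M).
chi(Sigma_6) = 2 - 2*6 = -10.
Sum of known indices = -18.
x = chi - (sum known) = -10 - (-18) = 8

8


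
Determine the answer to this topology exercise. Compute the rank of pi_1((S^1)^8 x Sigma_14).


pi_1(A x B) = pi_1(A) x pi_1(B); rank of abelianization = b_1.
b_1(T^8) = 8, b_1(Sigma_14) = 2*14 = 28.
b_1(product) = 8 + 28 = 36

36


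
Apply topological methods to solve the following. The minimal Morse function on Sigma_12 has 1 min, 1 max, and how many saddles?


A perfect Morse function has m_k = b_k.
For Sigma_12: b_0=1, b_1=2g=24, b_2=1.
Saddles m_1 = 2g = 24

24


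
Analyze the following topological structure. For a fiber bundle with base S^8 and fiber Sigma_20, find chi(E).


chi(S^8) = 2 (n even), chi(Sigma_20) = 2 - 2*20 = -38.
chi(E) = 2 * (-38) = -76

-76


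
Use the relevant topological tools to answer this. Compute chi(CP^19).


CP^19 has one cell in each even dimension 0, 2, ..., 2*19 (19+1 cells total).
All cells are even-dimensional, so chi = number of cells.
chi = 19 + 1 = 20

20


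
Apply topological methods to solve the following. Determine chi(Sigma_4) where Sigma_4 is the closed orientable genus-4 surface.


For a closed orientable surface of genus g: chi = 2 - 2g.
Here g = 4.
chi = 2 - 2*4 = 2 - 8 = -6

-6


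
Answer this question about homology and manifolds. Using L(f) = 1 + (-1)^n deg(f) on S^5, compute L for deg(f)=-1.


On S^5: L(f) = tr(f_0*) + (-1)^5 tr(f_5*) = 1 + (-1)^5 * deg(f).
L(f) = 1 + (-1)^5 * -1 = 1 + 1 = 2

2


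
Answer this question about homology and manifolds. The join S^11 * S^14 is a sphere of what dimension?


Join of spheres: S^m * S^n = S^{m+n+1}.
dim = 11 + 14 + 1 = 26

26


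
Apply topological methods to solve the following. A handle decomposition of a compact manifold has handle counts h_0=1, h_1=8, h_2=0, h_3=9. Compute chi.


Handles of index k contribute (-1)^k to chi (same as CW cells).
chi = (1) + (-8) + (0) + (-9) = -16

-16


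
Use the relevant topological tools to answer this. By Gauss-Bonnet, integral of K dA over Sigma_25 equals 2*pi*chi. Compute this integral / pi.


Gauss-Bonnet: integral K dA = 2*pi*chi(M).
chi(Sigma_25) = 2 - 2*25 = -48.
(integral K dA)/pi = 2*chi = 2*(-48) = -96

-96


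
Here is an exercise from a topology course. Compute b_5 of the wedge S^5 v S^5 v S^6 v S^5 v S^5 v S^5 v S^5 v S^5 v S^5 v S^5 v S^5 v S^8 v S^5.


For a wedge of spheres, H_k (k>0) is free on one generator per sphere of dimension k.
Spheres of dimension 5: count = 11.
b_5 = 11

11


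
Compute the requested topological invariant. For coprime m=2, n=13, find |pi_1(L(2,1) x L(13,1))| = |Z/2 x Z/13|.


pi_1(X x Y) = pi_1(X) x pi_1(Y).
pi_1(L(2,1)) = Z/2, pi_1(L(13,1)) = Z/13.
|Z/2 x Z/13| = 2 * 13 = 26

26


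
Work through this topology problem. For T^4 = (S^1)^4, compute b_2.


By the Kunneth formula, b_k(T^n) = C(n,k).
b_2(T^4) = C(4,2).
C(4,2) = 4!/(2!*2!) = 6

6


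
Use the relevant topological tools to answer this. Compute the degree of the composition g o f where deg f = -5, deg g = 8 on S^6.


Degree is multiplicative under composition: deg(g o f) = deg(g) * deg(f).
= 8 * -5 = -40

-40


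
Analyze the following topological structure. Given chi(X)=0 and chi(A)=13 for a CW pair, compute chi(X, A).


Relative Euler characteristic: chi(X, A) = chi(X) - chi(A).
= 0 - (13) = -13

-13


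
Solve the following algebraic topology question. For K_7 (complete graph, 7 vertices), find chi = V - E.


K_7: V = 7, E = C(7,2) = 21.
chi = V - E = 7 - 21 = -14

-14


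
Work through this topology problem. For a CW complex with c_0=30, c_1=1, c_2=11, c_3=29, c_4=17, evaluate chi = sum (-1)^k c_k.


chi = sum_k (-1)^k c_k.
= (-1)^0*30 + (-1)^1*1 + (-1)^2*11 + (-1)^3*29 + (-1)^4*17
= (30) + (-1) + (11) + (-29) + (17)
= 28

28


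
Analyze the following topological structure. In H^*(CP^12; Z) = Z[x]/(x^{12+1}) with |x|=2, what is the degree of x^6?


|x| = 2 in H^*(CP^n).
|x^6| = 6 * |x| = 6 * 2 = 12

12


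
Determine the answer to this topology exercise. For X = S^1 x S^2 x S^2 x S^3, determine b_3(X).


Each S^d has Poincare polynomial 1 + t^d.
The product S^1 x S^2 x S^2 x S^3 has Poincare polynomial prod(1+t^d_i).
Expanding: b_0=1, b_1=1, b_2=2, b_3=3, b_4=2, b_5=3, b_6=2, b_7=1, b_8=1.
b_3 = 3

3


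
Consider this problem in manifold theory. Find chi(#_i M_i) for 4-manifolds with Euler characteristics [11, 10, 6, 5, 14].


For n-manifolds: chi(A#B) = chi(A) + chi(B) - chi(S^4).
chi(S^4) = 1 + (-1)^4 = 2.
chi(#) = (sum chi_i) - (5-1)*chi(S^4) = 46 - 4*2 = 38

38


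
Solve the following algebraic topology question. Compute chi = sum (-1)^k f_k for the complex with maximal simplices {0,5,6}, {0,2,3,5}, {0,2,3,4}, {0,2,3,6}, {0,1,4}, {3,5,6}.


Enumerate all faces; f-vector: f_0=7, f_1=15, f_2=13, f_3=3.
chi = sum (-1)^k f_k = 2

2


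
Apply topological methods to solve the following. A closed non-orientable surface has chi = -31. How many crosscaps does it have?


chi = 2 - k for closed non-orientable surfaces with k crosscaps.
-31 = 2 - k
k = 2 - (-31) = 33

33


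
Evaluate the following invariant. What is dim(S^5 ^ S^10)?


S^m ^ S^n = S^{m+n}.
k = 5 + 10 = 15

15


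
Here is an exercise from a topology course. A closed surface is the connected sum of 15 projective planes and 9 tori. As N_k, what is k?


Since a >= 1, the sum is non-orientable; each T^2 can be replaced by RP^2 # RP^2 (since T^2#RP^2 = 3RP^2).
Total crosscaps k = 15 + 2*9 = 33.
Check via chi: chi = 15*1 + 9*0 - (15+9-1)*2 = -31 = 2 - k = -31. Consistent.

33


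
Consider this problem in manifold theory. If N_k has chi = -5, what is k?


chi = 2 - k for closed non-orientable surfaces with k crosscaps.
-5 = 2 - k
k = 2 - (-5) = 7

7


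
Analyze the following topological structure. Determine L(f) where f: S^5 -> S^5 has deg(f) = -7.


On S^5: L(f) = tr(f_0*) + (-1)^5 tr(f_5*) = 1 + (-1)^5 * deg(f).
L(f) = 1 + (-1)^5 * -7 = 1 + 7 = 8

8


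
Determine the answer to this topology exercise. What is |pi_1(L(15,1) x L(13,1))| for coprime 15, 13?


pi_1(X x Y) = pi_1(X) x pi_1(Y).
pi_1(L(15,1)) = Z/15, pi_1(L(13,1)) = Z/13.
|Z/15 x Z/13| = 15 * 13 = 195

195


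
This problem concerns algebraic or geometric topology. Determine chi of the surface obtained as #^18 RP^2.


For a non-orientable closed surface with k crosscaps: chi = 2 - k.
Here k = 18.
chi = 2 - 18 = -16

-16


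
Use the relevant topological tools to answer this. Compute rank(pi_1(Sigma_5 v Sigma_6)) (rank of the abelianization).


For a wedge: H_1(A v B) = H_1(A) + H_1(B).
b_1(Sigma_5) = 10, b_1(Sigma_6) = 12.
b_1 = 10 + 12 = 22

22


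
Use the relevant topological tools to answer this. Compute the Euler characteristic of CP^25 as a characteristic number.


For any closed oriented manifold, <e(TM),[M]> = chi(M).
chi(CP^25) = 25+1 = 26

26


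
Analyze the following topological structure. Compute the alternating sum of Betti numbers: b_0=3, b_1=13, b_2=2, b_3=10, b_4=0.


chi = sum_k (-1)^k b_k.
= (3) + (-13) + (2) + (-10) + (0)
= -18

-18


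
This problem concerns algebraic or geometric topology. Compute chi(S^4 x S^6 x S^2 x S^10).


chi is multiplicative: chi(X x Y) = chi(X) chi(Y).
Each even-dim sphere has chi = 2. There are 4 factors.
chi = 2^4 = 16

16


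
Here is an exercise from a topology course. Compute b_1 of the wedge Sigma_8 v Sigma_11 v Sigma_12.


For a wedge X v Y: reduced H_k(X v Y) = H_k(X) + H_k(Y).
Each Sigma_g contributes b_1 = 2g.
b_1 = 16 + 22 + 24 = 62

62


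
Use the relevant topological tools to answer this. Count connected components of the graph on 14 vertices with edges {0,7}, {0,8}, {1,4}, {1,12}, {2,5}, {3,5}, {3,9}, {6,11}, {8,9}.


Run DFS/union-find over 14 vertices.
V = 14, E = 9.
Number of components = 5

5


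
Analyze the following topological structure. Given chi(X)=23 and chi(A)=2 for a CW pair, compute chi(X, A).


Relative Euler characteristic: chi(X, A) = chi(X) - chi(A).
= 23 - (2) = 21

21


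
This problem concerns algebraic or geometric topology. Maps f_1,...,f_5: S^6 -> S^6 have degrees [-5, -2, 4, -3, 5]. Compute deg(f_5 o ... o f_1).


Degree is multiplicative: deg(composition) = product of degrees.
= (-5) * (-2) * (4) * (-3) * (5) = -600

-600


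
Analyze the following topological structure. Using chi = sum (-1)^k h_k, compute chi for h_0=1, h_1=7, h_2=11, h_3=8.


Handles of index k contribute (-1)^k to chi (same as CW cells).
chi = (1) + (-7) + (11) + (-8) = -3

-3


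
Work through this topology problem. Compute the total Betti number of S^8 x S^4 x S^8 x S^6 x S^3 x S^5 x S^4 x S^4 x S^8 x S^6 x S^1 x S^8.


Total Betti number is multiplicative under products.
Each S^d (d>=1) has total Betti number 2.
There are 12 sphere factors.
Total = 2^12 = 4096

4096


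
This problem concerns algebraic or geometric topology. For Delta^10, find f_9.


Delta^10 has 10+1 vertices. A 9-face is a choice of 9+1 vertices.
f_9 = C(10+1, 9+1) = C(11,10) = 11

11


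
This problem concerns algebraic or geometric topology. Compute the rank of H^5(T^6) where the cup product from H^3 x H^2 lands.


Cup product: H^p x H^q -> H^{p+q}; here p+q = 3+2 = 5.
rank H^k(T^n) = C(n,k).
C(6,5) = 6

6


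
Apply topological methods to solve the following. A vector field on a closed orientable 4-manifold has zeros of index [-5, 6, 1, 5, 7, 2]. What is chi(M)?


Poincare-Hopf: chi(M) = sum of indices of zeros.
chi = (-5) + (6) + (1) + (5) + (7) + (2) = 16

16


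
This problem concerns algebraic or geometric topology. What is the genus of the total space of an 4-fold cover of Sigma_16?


For an n-sheeted cover: chi(E) = n * chi(B).
chi(Sigma_16) = 2 - 2*16 = -30.
chi(E) = 4 * (-30) = -120.
genus(E) = (2 - chi(E))/2 = (2 - (-120))/2 = 122/2 = 61

61


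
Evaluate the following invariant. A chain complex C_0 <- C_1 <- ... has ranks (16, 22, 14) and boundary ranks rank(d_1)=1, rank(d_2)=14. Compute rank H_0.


rank H_k = rank(ker d_k) - rank(im d_{k+1}).
rank(ker d_0) = rank(C_0) - rank(d_0) = 16 - 0 = 16.
rank(im d_{0+1}) = 1.
rank H_0 = 16 - 1 = 15

15


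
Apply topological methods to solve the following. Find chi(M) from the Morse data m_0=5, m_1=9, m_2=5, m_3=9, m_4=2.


Morse theory: chi(M) = sum_k (-1)^k m_k where m_k = #(index-k critical points).
= (5) + (-9) + (5) + (-9) + (2) = -6

-6


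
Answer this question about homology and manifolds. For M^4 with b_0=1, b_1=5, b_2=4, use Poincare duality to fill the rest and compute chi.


By Poincare duality b_k = b_{4-k}, so full Betti numbers: b_0=1, b_1=5, b_2=4, b_3=5, b_4=1.
chi = sum (-1)^k b_k = -4

-4


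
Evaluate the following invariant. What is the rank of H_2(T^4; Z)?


By the Kunneth formula, b_k(T^n) = C(n,k).
b_2(T^4) = C(4,2).
C(4,2) = 4!/(2!*2!) = 6

6


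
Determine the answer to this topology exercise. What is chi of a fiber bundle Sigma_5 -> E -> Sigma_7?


For a fiber bundle F -> E -> B (with CW structure): chi(E) = chi(B) * chi(F).
chi(Sigma_7) = -12, chi(Sigma_5) = -8.
chi(E) = (-12) * (-8) = 96

96


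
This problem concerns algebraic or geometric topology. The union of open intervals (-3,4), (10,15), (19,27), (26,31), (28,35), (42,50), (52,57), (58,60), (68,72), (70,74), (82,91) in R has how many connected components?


Sort and merge overlapping open intervals.
Merged: (-3,4), (10,15), (19,35), (42,50), (52,57), (58,60), (68,74), (82,91).
Number of components = 8

8


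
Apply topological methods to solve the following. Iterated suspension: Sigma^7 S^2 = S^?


Each suspension raises dimension by 1: Sigma S^n = S^{n+1}.
Sigma^7 S^2 = S^{2+7} = S^9

9


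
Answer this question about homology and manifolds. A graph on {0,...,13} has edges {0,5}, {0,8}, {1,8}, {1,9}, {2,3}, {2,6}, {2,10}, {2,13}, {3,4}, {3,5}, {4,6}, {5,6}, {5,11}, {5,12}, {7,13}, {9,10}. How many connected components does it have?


Run DFS/union-find over 14 vertices.
V = 14, E = 16.
Number of components = 1

1


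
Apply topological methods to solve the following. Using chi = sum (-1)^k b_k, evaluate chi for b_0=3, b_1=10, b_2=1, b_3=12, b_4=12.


chi = sum_k (-1)^k b_k.
= (3) + (-10) + (1) + (-12) + (12)
= -6

-6


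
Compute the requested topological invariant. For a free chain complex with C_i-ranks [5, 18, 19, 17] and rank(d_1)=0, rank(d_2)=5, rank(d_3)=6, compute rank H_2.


rank H_k = rank(ker d_k) - rank(im d_{k+1}).
rank(ker d_2) = rank(C_2) - rank(d_2) = 19 - 5 = 14.
rank(im d_{2+1}) = 6.
rank H_2 = 14 - 6 = 8

8


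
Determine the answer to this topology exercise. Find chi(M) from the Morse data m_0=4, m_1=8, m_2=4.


Morse theory: chi(M) = sum_k (-1)^k m_k where m_k = #(index-k critical points).
= (4) + (-8) + (4) = 0

0


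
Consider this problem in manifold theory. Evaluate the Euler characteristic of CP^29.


CP^29 has one cell in each even dimension 0, 2, ..., 2*29 (29+1 cells total).
All cells are even-dimensional, so chi = number of cells.
chi = 29 + 1 = 30

30


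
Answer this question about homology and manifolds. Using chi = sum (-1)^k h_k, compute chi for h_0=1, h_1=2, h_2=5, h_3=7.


Handles of index k contribute (-1)^k to chi (same as CW cells).
chi = (1) + (-2) + (5) + (-7) = -3

-3


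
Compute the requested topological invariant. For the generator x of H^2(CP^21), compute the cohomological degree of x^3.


|x| = 2 in H^*(CP^n).
|x^3| = 3 * |x| = 3 * 2 = 6

6


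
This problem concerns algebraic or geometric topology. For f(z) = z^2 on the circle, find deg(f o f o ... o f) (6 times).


deg(f) = 2. Degree is multiplicative: deg(f^6) = (deg f)^6.
deg(f^6) = (2)^6 = 64

64


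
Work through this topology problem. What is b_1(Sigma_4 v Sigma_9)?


For a wedge: H_1(A v B) = H_1(A) + H_1(B).
b_1(Sigma_4) = 8, b_1(Sigma_9) = 18.
b_1 = 8 + 18 = 26

26


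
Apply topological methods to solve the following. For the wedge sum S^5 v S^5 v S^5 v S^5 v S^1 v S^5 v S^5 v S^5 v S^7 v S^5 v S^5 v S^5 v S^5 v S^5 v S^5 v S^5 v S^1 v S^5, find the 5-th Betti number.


For a wedge of spheres, H_k (k>0) is free on one generator per sphere of dimension k.
Spheres of dimension 5: count = 15.
b_5 = 15

15


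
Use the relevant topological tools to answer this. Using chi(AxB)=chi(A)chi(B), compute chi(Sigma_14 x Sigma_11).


chi(Sigma_14) = 2 - 2*14 = -26
chi(Sigma_11) = 2 - 2*11 = -20
chi(product) = (-26) * (-20) = 520

520


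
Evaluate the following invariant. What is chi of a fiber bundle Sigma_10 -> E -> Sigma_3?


For a fiber bundle F -> E -> B (with CW structure): chi(E) = chi(B) * chi(F).
chi(Sigma_3) = -4, chi(Sigma_10) = -18.
chi(E) = (-4) * (-18) = 72

72


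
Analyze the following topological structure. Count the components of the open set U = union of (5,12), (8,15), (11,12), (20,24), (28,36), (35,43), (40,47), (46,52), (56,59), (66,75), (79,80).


Sort and merge overlapping open intervals.
Merged: (5,15), (20,24), (28,52), (56,59), (66,75), (79,80).
Number of components = 6

6


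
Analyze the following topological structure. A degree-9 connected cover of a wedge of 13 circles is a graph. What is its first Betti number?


Nielsen-Schreier: an index-n subgroup of F_r is free of rank 1 + n(r-1).
Equivalently: chi(cover) = n*chi(base); chi(vee_r S^1) = 1 - 13 = -12.
chi(E) = 9*(-12) = -108; rank = 1 - chi(E) = 1 - (-108) = 109.
rank = 1 + 9*(13-1) = 1 + 108 = 109

109


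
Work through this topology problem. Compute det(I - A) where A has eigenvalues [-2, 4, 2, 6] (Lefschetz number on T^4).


For a torus self-map: L(f) = det(I - A) where A acts on H_1.
L(f) = (1--2) * (1-4) * (1-2) * (1-6) = 3 * -3 * -1 * -5 = -45

-45


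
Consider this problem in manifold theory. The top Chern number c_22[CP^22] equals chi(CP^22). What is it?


For any closed oriented manifold, <e(TM),[M]> = chi(M).
chi(CP^22) = 22+1 = 23

23


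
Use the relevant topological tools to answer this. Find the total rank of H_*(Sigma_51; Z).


For Sigma_51: b_0 = 1, b_1 = 2g = 102, b_2 = 1.
Total = 1 + 102 + 1 = 104

104


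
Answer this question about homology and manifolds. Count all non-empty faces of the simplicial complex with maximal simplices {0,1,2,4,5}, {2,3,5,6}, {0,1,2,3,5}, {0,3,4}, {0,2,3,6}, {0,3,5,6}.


Each maximal simplex on m vertices has 2^m - 1 nonempty faces.
Take the union (dedupe shared faces).
Total distinct faces = 63

63


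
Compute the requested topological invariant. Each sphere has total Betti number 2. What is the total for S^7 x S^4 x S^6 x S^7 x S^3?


Total Betti number is multiplicative under products.
Each S^d (d>=1) has total Betti number 2.
There are 5 sphere factors.
Total = 2^5 = 32

32


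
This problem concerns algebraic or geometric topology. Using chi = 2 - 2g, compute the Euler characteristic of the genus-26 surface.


For a closed orientable surface of genus g: chi = 2 - 2g.
Here g = 26.
chi = 2 - 2*26 = 2 - 52 = -50

-50


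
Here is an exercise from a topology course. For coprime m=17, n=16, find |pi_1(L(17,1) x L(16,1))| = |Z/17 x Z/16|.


pi_1(X x Y) = pi_1(X) x pi_1(Y).
pi_1(L(17,1)) = Z/17, pi_1(L(16,1)) = Z/16.
|Z/17 x Z/16| = 17 * 16 = 272

272


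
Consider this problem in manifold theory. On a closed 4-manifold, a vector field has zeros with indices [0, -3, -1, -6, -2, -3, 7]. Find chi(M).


Poincare-Hopf: chi(M) = sum of indices of zeros.
chi = (0) + (-3) + (-1) + (-6) + (-2) + (-3) + (7) = -8

-8


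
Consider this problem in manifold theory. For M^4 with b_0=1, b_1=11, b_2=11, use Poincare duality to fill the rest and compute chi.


By Poincare duality b_k = b_{4-k}, so full Betti numbers: b_0=1, b_1=11, b_2=11, b_3=11, b_4=1.
chi = sum (-1)^k b_k = -9

-9


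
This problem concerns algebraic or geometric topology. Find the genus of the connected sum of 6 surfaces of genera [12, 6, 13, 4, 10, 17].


Genus is additive under connected sum of orientable surfaces.
g = 12 + 6 + 13 + 4 + 10 + 17 = 62

62


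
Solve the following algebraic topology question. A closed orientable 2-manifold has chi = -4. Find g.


chi = 2 - 2g for closed orientable surfaces.
-4 = 2 - 2g
2g = 2 - (-4) = 6
g = 3

3


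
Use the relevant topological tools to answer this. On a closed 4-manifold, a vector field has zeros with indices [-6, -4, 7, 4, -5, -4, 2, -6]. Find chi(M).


Poincare-Hopf: chi(M) = sum of indices of zeros.
chi = (-6) + (-4) + (7) + (4) + (-5) + (-4) + (2) + (-6) = -12

-12


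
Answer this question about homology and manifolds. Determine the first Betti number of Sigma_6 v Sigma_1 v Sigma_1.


For a wedge X v Y: reduced H_k(X v Y) = H_k(X) + H_k(Y).
Each Sigma_g contributes b_1 = 2g.
b_1 = 12 + 2 + 2 = 16

16


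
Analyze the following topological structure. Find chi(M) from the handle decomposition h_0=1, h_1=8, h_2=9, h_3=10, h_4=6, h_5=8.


Handles of index k contribute (-1)^k to chi (same as CW cells).
chi = (1) + (-8) + (9) + (-10) + (6) + (-8) = -10

-10


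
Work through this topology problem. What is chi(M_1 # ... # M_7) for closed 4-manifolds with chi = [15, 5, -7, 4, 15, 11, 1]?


For n-manifolds: chi(A#B) = chi(A) + chi(B) - chi(S^4).
chi(S^4) = 1 + (-1)^4 = 2.
chi(#) = (sum chi_i) - (7-1)*chi(S^4) = 44 - 6*2 = 32

32


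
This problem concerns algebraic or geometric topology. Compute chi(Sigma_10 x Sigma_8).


chi(Sigma_10) = 2 - 2*10 = -18
chi(Sigma_8) = 2 - 2*8 = -14
chi(product) = (-18) * (-14) = 252

252


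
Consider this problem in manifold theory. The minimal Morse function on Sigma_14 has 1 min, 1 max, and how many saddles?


A perfect Morse function has m_k = b_k.
For Sigma_14: b_0=1, b_1=2g=28, b_2=1.
Saddles m_1 = 2g = 28

28


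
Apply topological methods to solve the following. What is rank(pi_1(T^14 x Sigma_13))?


pi_1(A x B) = pi_1(A) x pi_1(B); rank of abelianization = b_1.
b_1(T^14) = 14, b_1(Sigma_13) = 2*13 = 26.
b_1(product) = 14 + 26 = 40

40


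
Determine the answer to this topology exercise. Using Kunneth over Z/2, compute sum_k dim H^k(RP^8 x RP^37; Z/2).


dim H^*(RP^n; Z/2) = n+1 (one Z/2 in each degree 0..n).
Total Betti number is multiplicative.
Total = (8+1) * (37+1) = 9 * 38 = 342

342


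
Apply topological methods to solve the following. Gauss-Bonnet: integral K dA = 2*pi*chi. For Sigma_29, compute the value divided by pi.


Gauss-Bonnet: integral K dA = 2*pi*chi(M).
chi(Sigma_29) = 2 - 2*29 = -56.
(integral K dA)/pi = 2*chi = 2*(-56) = -112

-112


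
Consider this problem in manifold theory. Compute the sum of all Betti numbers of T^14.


b_k(T^14) = C(14,k), so the sum over k is sum_k C(14,k) = 2^14.
Total = 2^14 = 16384

16384


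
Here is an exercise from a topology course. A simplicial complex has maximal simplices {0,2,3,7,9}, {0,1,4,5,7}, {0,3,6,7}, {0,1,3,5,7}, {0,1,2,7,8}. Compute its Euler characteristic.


Enumerate all faces; f-vector: f_0=10, f_1=29, f_2=36, f_3=20, f_4=4.
chi = sum (-1)^k f_k = 1

1


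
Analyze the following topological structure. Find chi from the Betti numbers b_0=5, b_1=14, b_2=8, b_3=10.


chi = sum_k (-1)^k b_k.
= (5) + (-14) + (8) + (-10)
= -11

-11


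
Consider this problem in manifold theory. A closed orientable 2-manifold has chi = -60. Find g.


chi = 2 - 2g for closed orientable surfaces.
-60 = 2 - 2g
2g = 2 - (-60) = 62
g = 31

31


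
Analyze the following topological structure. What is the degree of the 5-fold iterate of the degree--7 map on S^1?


deg(f) = -7. Degree is multiplicative: deg(f^5) = (deg f)^5.
deg(f^5) = (-7)^5 = -16807

-16807


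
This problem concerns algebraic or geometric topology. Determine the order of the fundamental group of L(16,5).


pi_1(L(p,q)) = Z/pZ for any q coprime to p.
|pi_1(L(16,5))| = 16

16


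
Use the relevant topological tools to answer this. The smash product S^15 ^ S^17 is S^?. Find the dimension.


S^m ^ S^n = S^{m+n}.
k = 15 + 17 = 32

32


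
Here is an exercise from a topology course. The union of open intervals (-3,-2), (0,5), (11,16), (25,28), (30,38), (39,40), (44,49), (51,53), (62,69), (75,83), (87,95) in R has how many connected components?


Sort and merge overlapping open intervals.
Merged: (-3,-2), (0,5), (11,16), (25,28), (30,38), (39,40), (44,49), (51,53), (62,69), (75,83), (87,95).
Number of components = 11

11


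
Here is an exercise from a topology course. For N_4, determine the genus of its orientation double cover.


chi(N_4) = 2 - 4 = -2.
Double cover: chi(Sigma_g) = 2 * chi(N_4) = 2*(-2) = -4.
2 - 2g = -4, so g = (2 - (-4))/2 = 6/2 = 3

3


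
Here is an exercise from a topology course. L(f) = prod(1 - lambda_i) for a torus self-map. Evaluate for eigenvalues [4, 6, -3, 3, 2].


For a torus self-map: L(f) = det(I - A) where A acts on H_1.
L(f) = (1-4) * (1-6) * (1--3) * (1-3) * (1-2) = -3 * -5 * 4 * -2 * -1 = 120

120


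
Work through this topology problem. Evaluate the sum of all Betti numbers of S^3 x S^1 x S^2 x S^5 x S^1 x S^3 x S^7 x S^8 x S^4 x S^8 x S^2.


Total Betti number is multiplicative under products.
Each S^d (d>=1) has total Betti number 2.
There are 11 sphere factors.
Total = 2^11 = 2048

2048


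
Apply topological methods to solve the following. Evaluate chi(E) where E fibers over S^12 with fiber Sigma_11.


chi(S^12) = 2 (n even), chi(Sigma_11) = 2 - 2*11 = -20.
chi(E) = 2 * (-20) = -40

-40


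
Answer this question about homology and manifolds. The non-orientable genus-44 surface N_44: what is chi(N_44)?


For a non-orientable closed surface with k crosscaps: chi = 2 - k.
Here k = 44.
chi = 2 - 44 = -42

-42


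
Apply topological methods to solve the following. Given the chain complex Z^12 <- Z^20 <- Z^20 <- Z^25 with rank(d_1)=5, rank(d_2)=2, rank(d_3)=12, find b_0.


rank H_k = rank(ker d_k) - rank(im d_{k+1}).
rank(ker d_0) = rank(C_0) - rank(d_0) = 12 - 0 = 12.
rank(im d_{0+1}) = 5.
rank H_0 = 12 - 5 = 7

7


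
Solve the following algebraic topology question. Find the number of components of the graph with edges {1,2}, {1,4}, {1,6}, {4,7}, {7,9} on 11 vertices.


Run DFS/union-find over 11 vertices.
V = 11, E = 5.
Number of components = 6

6


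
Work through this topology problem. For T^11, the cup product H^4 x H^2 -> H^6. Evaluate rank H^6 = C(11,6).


Cup product: H^p x H^q -> H^{p+q}; here p+q = 4+2 = 6.
rank H^k(T^n) = C(n,k).
C(11,6) = 462

462


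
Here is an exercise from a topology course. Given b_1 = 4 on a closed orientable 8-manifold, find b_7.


Poincare duality for closed orientable n-manifolds: b_k = b_{n-k}.
Here n = 8, so b_7 = b_1 = 4

4


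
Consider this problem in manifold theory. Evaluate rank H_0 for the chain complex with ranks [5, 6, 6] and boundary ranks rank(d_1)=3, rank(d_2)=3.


rank H_k = rank(ker d_k) - rank(im d_{k+1}).
rank(ker d_0) = rank(C_0) - rank(d_0) = 5 - 0 = 5.
rank(im d_{0+1}) = 3.
rank H_0 = 5 - 3 = 2

2


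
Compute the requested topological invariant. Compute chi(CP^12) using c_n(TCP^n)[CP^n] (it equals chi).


For any closed oriented manifold, <e(TM),[M]> = chi(M).
chi(CP^12) = 12+1 = 13

13


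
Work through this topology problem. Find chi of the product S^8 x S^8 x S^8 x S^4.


chi is multiplicative: chi(X x Y) = chi(X) chi(Y).
Each even-dim sphere has chi = 2. There are 4 factors.
chi = 2^4 = 16

16


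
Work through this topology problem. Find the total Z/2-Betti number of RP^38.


H^k(RP^38; Z/2) = Z/2 for each 0 <= k <= 38.
Total dimension = 38 + 1 = 39

39


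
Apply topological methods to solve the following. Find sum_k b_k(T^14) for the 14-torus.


b_k(T^14) = C(14,k), so the sum over k is sum_k C(14,k) = 2^14.
Total = 2^14 = 16384

16384


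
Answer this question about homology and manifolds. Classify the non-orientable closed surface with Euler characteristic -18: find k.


chi = 2 - k for closed non-orientable surfaces with k crosscaps.
-18 = 2 - k
k = 2 - (-18) = 20

20


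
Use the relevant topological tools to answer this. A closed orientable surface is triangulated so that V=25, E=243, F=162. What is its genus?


chi = V - E + F = 25 - 243 + 162 = -56
For orientable closed surface: chi = 2 - 2g, so g = (2 - chi)/2.
g = (2 - (-56)) / 2 = 58 / 2 = 29

29


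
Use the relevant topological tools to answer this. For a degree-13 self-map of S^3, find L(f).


On S^3: L(f) = tr(f_0*) + (-1)^3 tr(f_3*) = 1 + (-1)^3 * deg(f).
L(f) = 1 + (-1)^3 * 13 = 1 + -13 = -12

-12


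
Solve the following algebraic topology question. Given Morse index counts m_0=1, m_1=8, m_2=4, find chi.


Morse theory: chi(M) = sum_k (-1)^k m_k where m_k = #(index-k critical points).
= (1) + (-8) + (4) = -3

-3


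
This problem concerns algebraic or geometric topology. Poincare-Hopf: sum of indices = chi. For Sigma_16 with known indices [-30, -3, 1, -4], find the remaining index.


Poincare-Hopf: sum of indices = chi(M).
chi(Sigma_16) = 2 - 2*16 = -30.
Sum of known indices = -36.
x = chi - (sum known) = -30 - (-36) = 6

6


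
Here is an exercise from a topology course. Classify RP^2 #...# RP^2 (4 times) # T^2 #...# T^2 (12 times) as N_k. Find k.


Since a >= 1, the sum is non-orientable; each T^2 can be replaced by RP^2 # RP^2 (since T^2#RP^2 = 3RP^2).
Total crosscaps k = 4 + 2*12 = 28.
Check via chi: chi = 4*1 + 12*0 - (4+12-1)*2 = -26 = 2 - k = -26. Consistent.

28


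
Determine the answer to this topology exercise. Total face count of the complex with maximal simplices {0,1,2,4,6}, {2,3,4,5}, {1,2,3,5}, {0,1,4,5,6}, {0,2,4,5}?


Each maximal simplex on m vertices has 2^m - 1 nonempty faces.
Take the union (dedupe shared faces).
Total distinct faces = 64

64


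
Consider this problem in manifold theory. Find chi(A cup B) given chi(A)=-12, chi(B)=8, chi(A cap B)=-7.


chi(A cup B) = chi(A) + chi(B) - chi(A cap B)
= -12 + (8) - (-7)
= 3

3


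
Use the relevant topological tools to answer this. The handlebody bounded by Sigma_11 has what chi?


A genus-g handlebody deformation retracts to a wedge of g circles.
chi(vee_g S^1) = 1 - g.
chi(H_11) = 1 - 11 = -10

-10


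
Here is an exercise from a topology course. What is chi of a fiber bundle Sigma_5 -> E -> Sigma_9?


For a fiber bundle F -> E -> B (with CW structure): chi(E) = chi(B) * chi(F).
chi(Sigma_9) = -16, chi(Sigma_5) = -8.
chi(E) = (-16) * (-8) = 128

128


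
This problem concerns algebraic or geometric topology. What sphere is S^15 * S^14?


Join of spheres: S^m * S^n = S^{m+n+1}.
dim = 15 + 14 + 1 = 30

30


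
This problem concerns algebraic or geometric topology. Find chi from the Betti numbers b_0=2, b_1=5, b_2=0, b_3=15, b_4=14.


chi = sum_k (-1)^k b_k.
= (2) + (-5) + (0) + (-15) + (14)
= -4

-4


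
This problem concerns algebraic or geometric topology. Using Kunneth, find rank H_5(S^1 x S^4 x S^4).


Each S^d has Poincare polynomial 1 + t^d.
The product S^1 x S^4 x S^4 has Poincare polynomial prod(1+t^d_i).
Expanding: b_0=1, b_1=1, b_4=2, b_5=2, b_8=1, b_9=1.
b_5 = 2

2


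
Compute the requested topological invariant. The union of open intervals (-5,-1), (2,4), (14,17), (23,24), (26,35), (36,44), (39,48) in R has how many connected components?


Sort and merge overlapping open intervals.
Merged: (-5,-1), (2,4), (14,17), (23,24), (26,35), (36,48).
Number of components = 6

6


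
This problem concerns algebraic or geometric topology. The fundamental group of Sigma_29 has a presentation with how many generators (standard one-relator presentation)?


Standard presentation: pi_1(Sigma_g) = <a_1,b_1,...,a_g,b_g | [a_1,b_1]...[a_g,b_g] = 1>.
Number of generators = 2g = 2*29 = 58

58


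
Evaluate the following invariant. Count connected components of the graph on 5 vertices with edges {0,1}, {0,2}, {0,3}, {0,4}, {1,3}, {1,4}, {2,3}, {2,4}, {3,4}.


Run DFS/union-find over 5 vertices.
V = 5, E = 9.
Number of components = 1

1


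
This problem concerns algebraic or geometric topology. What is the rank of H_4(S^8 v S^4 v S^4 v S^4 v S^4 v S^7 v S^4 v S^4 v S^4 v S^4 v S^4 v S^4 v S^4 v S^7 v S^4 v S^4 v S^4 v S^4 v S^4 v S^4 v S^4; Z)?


For a wedge of spheres, H_k (k>0) is free on one generator per sphere of dimension k.
Spheres of dimension 4: count = 18.
b_4 = 18

18


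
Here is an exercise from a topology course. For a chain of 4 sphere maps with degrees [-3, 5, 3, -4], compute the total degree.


Degree is multiplicative: deg(composition) = product of degrees.
= (-3) * (5) * (3) * (-4) = 180

180


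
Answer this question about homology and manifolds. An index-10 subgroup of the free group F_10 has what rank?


Nielsen-Schreier: an index-n subgroup of F_r is free of rank 1 + n(r-1).
Equivalently: chi(cover) = n*chi(base); chi(vee_r S^1) = 1 - 10 = -9.
chi(E) = 10*(-9) = -90; rank = 1 - chi(E) = 1 - (-90) = 91.
rank = 1 + 10*(10-1) = 1 + 90 = 91

91


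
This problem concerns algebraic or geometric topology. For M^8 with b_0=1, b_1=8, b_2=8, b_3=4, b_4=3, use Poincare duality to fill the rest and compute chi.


By Poincare duality b_k = b_{8-k}, so full Betti numbers: b_0=1, b_1=8, b_2=8, b_3=4, b_4=3, b_5=4, b_6=8, b_7=8, b_8=1.
chi = sum (-1)^k b_k = -3

-3


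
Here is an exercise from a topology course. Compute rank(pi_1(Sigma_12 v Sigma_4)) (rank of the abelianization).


For a wedge: H_1(A v B) = H_1(A) + H_1(B).
b_1(Sigma_12) = 24, b_1(Sigma_4) = 8.
b_1 = 24 + 8 = 32

32


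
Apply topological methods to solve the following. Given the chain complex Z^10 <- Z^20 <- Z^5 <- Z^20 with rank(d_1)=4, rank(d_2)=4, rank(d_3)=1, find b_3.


rank H_k = rank(ker d_k) - rank(im d_{k+1}).
rank(ker d_3) = rank(C_3) - rank(d_3) = 20 - 1 = 19.
rank(im d_{3+1}) = 0.
rank H_3 = 19 - 0 = 19

19


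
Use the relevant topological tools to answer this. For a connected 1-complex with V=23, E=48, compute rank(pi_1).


For a connected graph: rank(pi_1) = b_1 = E - V + 1 = 1 - chi.
chi = V - E = 23 - 48 = -25.
rank = 1 - (-25) = 48 - 23 + 1 = 26

26
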